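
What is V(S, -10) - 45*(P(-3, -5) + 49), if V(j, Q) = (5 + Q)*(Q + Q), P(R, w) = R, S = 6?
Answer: -1970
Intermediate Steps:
V(j, Q) = 2*Q*(5 + Q) (V(j, Q) = (5 + Q)*(2*Q) = 2*Q*(5 + Q))
V(S, -10) - 45*(P(-3, -5) + 49) = 2*(-10)*(5 - 10) - 45*(-3 + 49) = 2*(-10)*(-5) - 45*46 = 100 - 2070 = -1970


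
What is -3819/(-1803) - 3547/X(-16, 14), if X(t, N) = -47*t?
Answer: -1174451/451952 ≈ -2.5986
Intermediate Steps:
-3819/(-1803) - 3547/X(-16, 14) = -3819/(-1803) - 3547/((-47*(-16))) = -3819*(-1/1803) - 3547/752 = 1273/601 - 3547*1/752 = 1273/601 - 3547/752 = -1174451/451952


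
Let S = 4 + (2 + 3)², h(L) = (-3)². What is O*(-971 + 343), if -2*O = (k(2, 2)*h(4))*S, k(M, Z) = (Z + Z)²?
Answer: 1311264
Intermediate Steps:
h(L) = 9
k(M, Z) = 4*Z² (k(M, Z) = (2*Z)² = 4*Z²)
S = 29 (S = 4 + 5² = 4 + 25 = 29)
O = -2088 (O = -(4*2²)*9*29/2 = -(4*4)*9*29/2 = -16*9*29/2 = -72*29 = -½*4176 = -2088)
O*(-971 + 343) = -2088*(-971 + 343) = -2088*(-628) = 1311264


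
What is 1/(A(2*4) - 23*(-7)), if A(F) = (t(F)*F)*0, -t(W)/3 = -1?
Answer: 1/161 ≈ 0.0062112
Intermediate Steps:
t(W) = 3 (t(W) = -3*(-1) = 3)
A(F) = 0 (A(F) = (3*F)*0 = 0)
1/(A(2*4) - 23*(-7)) = 1/(0 - 23*(-7)) = 1/(0 + 161) = 1/161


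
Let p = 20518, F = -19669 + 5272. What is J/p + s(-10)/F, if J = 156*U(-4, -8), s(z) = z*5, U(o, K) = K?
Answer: -8470778/147698823 ≈ -0.057352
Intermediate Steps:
s(z) = 5*z
J = -1248 (J = 156*(-8) = -1248)
F = -14397
J/p + s(-10)/F = -1248/20518 + (5*(-10))/(-14397) = -1248*1/20518 - 50*(-1/14397) = -624/10259 + 50/14397 = -8470778/147698823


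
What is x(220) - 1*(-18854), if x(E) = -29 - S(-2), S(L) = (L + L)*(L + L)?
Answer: 18809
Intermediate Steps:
S(L) = 4*L² (S(L) = (2*L)*(2*L) = 4*L²)
x(E) = -45 (x(E) = -29 - 4*(-2)² = -29 - 4*4 = -29 - 1*16 = -29 - 16 = -45)
x(220) - 1*(-18854) = -45 - 1*(-18854) = -45 + 18854 = 18809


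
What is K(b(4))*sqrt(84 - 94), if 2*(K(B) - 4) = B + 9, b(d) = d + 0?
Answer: 21*I*sqrt(10)/2 ≈ 33.204*I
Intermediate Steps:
b(d) = d
K(B) = 17/2 + B/2 (K(B) = 4 + (B + 9)/2 = 4 + (9 + B)/2 = 4 + (9/2 + B/2) = 17/2 + B/2)
K(b(4))*sqrt(84 - 94) = (17/2 + (1/2)*4)*sqrt(84 - 94) = (17/2 + 2)*sqrt(-10) = 21*(I*sqrt(10))/2 = 21*I*sqrt(10)/2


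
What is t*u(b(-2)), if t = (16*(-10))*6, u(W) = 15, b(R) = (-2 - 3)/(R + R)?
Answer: -14400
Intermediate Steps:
b(R) = -5/(2*R) (b(R) = -5*1/(2*R) = -5/(2*R))
t = -960 (t = -160*6 = -960)
t*u(b(-2)) = -960*15 = -14400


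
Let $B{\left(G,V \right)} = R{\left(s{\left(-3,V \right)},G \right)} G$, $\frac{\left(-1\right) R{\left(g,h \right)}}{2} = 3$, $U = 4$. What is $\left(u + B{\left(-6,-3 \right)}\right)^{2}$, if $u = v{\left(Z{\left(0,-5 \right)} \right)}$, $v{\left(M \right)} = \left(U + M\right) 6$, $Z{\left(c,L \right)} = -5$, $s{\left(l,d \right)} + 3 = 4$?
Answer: $900$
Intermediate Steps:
$s{\left(l,d \right)} = 1$ ($s{\left(l,d \right)} = -3 + 4 = 1$)
$R{\left(g,h \right)} = -6$ ($R{\left(g,h \right)} = \left(-2\right) 3 = -6$)
$B{\left(G,V \right)} = - 6 G$
$v{\left(M \right)} = 24 + 6 M$ ($v{\left(M \right)} = \left(4 + M\right) 6 = 24 + 6 M$)
$u = -6$ ($u = 24 + 6 \left(-5\right) = 24 - 30 = -6$)
$\left(u + B{\left(-6,-3 \right)}\right)^{2} = \left(-6 - -36\right)^{2} = \left(-6 + 36\right)^{2} = 30^{2} = 900$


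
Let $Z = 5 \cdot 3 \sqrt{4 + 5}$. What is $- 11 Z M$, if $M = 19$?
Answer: $-9405$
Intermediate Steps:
$Z = 45$ ($Z = 15 \sqrt{9} = 15 \cdot 3 = 45$)
$- 11 Z M = \left(-11\right) 45 \cdot 19 = \left(-495\right) 19 = -9405$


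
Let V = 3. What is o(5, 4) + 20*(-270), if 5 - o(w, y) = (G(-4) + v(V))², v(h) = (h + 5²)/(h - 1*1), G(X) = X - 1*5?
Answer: -5420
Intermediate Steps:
G(X) = -5 + X (G(X) = X - 5 = -5 + X)
v(h) = (25 + h)/(-1 + h) (v(h) = (h + 25)/(h - 1) = (25 + h)/(-1 + h))
o(w, y) = -20 (o(w, y) = 5 - ((-5 - 4) + (25 + 3)/(-1 + 3))² = 5 - (-9 + 28/2)² = 5 - (-9 + (½)*28)² = 5 - (-9 + 14)² = 5 - 1*5² = 5 - 1*25 = 5 - 25 = -20)
o(5, 4) + 20*(-270) = -20 + 20*(-270) = -20 - 5400 = -5420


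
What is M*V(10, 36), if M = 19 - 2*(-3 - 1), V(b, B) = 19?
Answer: 513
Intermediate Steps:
M = 27 (M = 19 - 2*(-4) = 19 - 1*(-8) = 19 + 8 = 27)
M*V(10, 36) = 27*19 = 513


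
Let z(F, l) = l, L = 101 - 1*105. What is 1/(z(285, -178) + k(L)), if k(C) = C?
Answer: -1/182 ≈ -0.0054945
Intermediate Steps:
L = -4 (L = 101 - 105 = -4)
1/(z(285, -178) + k(L)) = 1/(-178 - 4) = 1/(-182) = -1/182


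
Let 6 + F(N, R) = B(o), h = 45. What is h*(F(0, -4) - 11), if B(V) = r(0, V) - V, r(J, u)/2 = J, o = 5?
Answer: -990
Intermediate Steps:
r(J, u) = 2*J
B(V) = -V (B(V) = 2*0 - V = 0 - V = -V)
F(N, R) = -11 (F(N, R) = -6 - 1*5 = -6 - 5 = -11)
h*(F(0, -4) - 11) = 45*(-11 - 11) = 45*(-22) = -990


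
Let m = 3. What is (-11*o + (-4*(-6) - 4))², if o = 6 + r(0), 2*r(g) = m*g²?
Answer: 2116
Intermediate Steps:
r(g) = 3*g²/2 (r(g) = (3*g²)/2 = 3*g²/2)
o = 6 (o = 6 + (3/2)*0² = 6 + (3/2)*0 = 6 + 0 = 6)
(-11*o + (-4*(-6) - 4))² = (-11*6 + (-4*(-6) - 4))² = (-66 + (24 - 4))² = (-66 + 20)² = (-46)² = 2116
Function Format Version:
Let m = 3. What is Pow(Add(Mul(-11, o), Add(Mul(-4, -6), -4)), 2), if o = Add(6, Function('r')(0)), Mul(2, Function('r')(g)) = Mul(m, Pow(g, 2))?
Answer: 2116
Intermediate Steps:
Function('r')(g) = Mul(Rational(3, 2), Pow(g, 2)) (Function('r')(g) = Mul(Rational(1, 2), Mul(3, Pow(g, 2))) = Mul(Rational(3, 2), Pow(g, 2)))
o = 6 (o = Add(6, Mul(Rational(3, 2), Pow(0, 2))) = Add(6, Mul(Rational(3, 2), 0)) = Add(6, 0) = 6)
Pow(Add(Mul(-11, o), Add(Mul(-4, -6), -4)), 2) = Pow(Add(Mul(-11, 6), Add(Mul(-4, -6), -4)), 2) = Pow(Add(-66, Add(24, -4)), 2) = Pow(Add(-66, 20), 2) = Pow(-46, 2) = 2116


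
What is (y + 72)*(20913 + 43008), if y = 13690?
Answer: 879680802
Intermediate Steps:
(y + 72)*(20913 + 43008) = (13690 + 72)*(20913 + 43008) = 13762*63921 = 879680802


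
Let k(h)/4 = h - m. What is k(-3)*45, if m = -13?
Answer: 1800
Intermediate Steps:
k(h) = 52 + 4*h (k(h) = 4*(h - 1*(-13)) = 4*(h + 13) = 4*(13 + h) = 52 + 4*h)
k(-3)*45 = (52 + 4*(-3))*45 = (52 - 12)*45 = 40*45 = 1800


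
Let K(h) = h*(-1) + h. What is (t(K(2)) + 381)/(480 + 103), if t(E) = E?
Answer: 381/583 ≈ 0.65352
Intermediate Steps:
K(h) = 0 (K(h) = -h + h = 0)
(t(K(2)) + 381)/(480 + 103) = (0 + 381)/(480 + 103) = 381/583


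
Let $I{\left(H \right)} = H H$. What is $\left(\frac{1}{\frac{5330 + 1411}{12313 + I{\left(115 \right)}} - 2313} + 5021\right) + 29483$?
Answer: $\frac{2037897753574}{59062653} \approx 34504.0$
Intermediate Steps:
$I{\left(H \right)} = H^{2}$
$\left(\frac{1}{\frac{5330 + 1411}{12313 + I{\left(115 \right)}} - 2313} + 5021\right) + 29483 = \left(\frac{1}{\frac{5330 + 1411}{12313 + 115^{2}} - 2313} + 5021\right) + 29483 = \left(\frac{1}{\frac{6741}{12313 + 13225} - 2313} + 5021\right) + 29483 = \left(\frac{1}{\frac{6741}{25538} - 2313} + 5021\right) + 29483 = \left(\frac{1}{- \frac{59062653}{25538}} + 5021\right) + 29483 = \left(- \frac{25538}{59062653} + 5021\right) + 29483 = \frac{296553555175}{59062653} + 29483 = \frac{2037897753574}{59062653}$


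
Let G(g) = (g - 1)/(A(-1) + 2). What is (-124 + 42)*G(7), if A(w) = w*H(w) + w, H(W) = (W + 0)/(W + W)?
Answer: -984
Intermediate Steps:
H(W) = ½ (H(W) = W/((2*W)) = W*(1/(2*W)) = ½)
A(w) = 3*w/2 (A(w) = w*(½) + w = w/2 + w = 3*w/2)
G(g) = -2 + 2*g (G(g) = (g - 1)/((3/2)*(-1) + 2) = (-1 + g)/(-3/2 + 2) = (-1 + g)/(½) = (-1 + g)*2 = -2 + 2*g)
(-124 + 42)*G(7) = (-124 + 42)*(-2 + 2*7) = -82*(-2 + 14) = -82*12 = -984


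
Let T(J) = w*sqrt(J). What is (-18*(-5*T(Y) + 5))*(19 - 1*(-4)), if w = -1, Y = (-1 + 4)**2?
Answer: -8280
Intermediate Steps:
Y = 9 (Y = 3**2 = 9)
T(J) = -sqrt(J)
(-18*(-5*T(Y) + 5))*(19 - 1*(-4)) = (-18*(-(-5)*sqrt(9) + 5))*(19 - 1*(-4)) = (-18*(-(-5)*3 + 5))*(19 + 4) = -18*(-5*(-3) + 5)*23 = -18*(15 + 5)*23 = -18*20*23 = -360*23 = -8280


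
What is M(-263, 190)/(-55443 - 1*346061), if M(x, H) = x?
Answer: 263/401504 ≈ 0.00065504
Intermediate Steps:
M(-263, 190)/(-55443 - 1*346061) = -263/(-55443 - 1*346061) = -263/(-55443 - 346061) = -263/(-401504) = -263*(-1/401504) = 263/401504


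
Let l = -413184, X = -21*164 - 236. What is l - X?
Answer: -409504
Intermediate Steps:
X = -3680 (X = -3444 - 236 = -3680)
l - X = -413184 - 1*(-3680) = -413184 + 3680 = -409504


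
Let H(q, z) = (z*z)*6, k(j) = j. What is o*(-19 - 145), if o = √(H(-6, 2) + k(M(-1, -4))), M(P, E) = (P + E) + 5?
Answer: -328*√6 ≈ -803.43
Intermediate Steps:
M(P, E) = 5 + E + P (M(P, E) = (E + P) + 5 = 5 + E + P)
H(q, z) = 6*z² (H(q, z) = z²*6 = 6*z²)
o = 2*√6 (o = √(6*2² + (5 - 4 - 1)) = √(6*4 + 0) = √(24 + 0) = √24 = 2*√6 ≈ 4.8990)
o*(-19 - 145) = (2*√6)*(-19 - 145) = (2*√6)*(-164) = -328*√6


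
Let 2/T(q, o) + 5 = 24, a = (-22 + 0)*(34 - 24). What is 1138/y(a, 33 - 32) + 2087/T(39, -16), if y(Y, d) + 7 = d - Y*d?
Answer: 4244009/214 ≈ 19832.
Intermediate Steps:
a = -220 (a = -22*10 = -220)
T(q, o) = 2/19 (T(q, o) = 2/(-5 + 24) = 2/19)
y(Y, d) = -7 + d - Y*d (y(Y, d) = -7 + (d - Y*d) = -7 + d - Y*d)
1138/y(a, 33 - 32) + 2087/T(39, -16) = 1138/(-7 + (33 - 32) - 1*(-220)*(33 - 32)) + 2087/(2/19) = 1138/(-7 + 1 - 1*(-220)*1) + 2087*(19/2) = 1138/(-7 + 1 + 220) + 39653/2 = 1138/214 + 39653/2 = 1138*(1/214) + 39653/2 = 569/107 + 39653/2 = 4244009/214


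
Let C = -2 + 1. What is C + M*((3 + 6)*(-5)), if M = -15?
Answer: 674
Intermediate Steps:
C = -1
C + M*((3 + 6)*(-5)) = -1 - 15*(3 + 6)*(-5) = -1 - 135*(-5) = -1 - 15*(-45) = -1 + 675 = 674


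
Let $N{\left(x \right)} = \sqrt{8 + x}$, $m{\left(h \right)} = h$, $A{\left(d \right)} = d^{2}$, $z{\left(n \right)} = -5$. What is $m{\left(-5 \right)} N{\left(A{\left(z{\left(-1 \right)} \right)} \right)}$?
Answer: $- 5 \sqrt{33} \approx -28.723$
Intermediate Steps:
$m{\left(-5 \right)} N{\left(A{\left(z{\left(-1 \right)} \right)} \right)} = - 5 \sqrt{8 + \left(-5\right)^{2}} = - 5 \sqrt{8 + 25} = - 5 \sqrt{33}$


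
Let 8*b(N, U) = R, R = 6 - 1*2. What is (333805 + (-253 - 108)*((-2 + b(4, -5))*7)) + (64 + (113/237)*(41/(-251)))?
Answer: 40172692087/118974 ≈ 3.3766e+5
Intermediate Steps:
R = 4 (R = 6 - 2 = 4)
b(N, U) = ½ (b(N, U) = (⅛)*4 = ½)
(333805 + (-253 - 108)*((-2 + b(4, -5))*7)) + (64 + (113/237)*(41/(-251))) = (333805 + (-253 - 108)*((-2 + ½)*7)) + (64 + (113/237)*(41/(-251))) = (333805 - (-1083)*7/2) + (64 + (113*(1/237))*(41*(-1/251))) = (333805 - 361*(-21/2)) + (64 + (113/237)*(-41/251)) = (333805 + 7581/2) + (64 - 4633/59487) = 675191/2 + 3802535/59487 = 40172692087/118974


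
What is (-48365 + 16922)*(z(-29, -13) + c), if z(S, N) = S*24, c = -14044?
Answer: 463469820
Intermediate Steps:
z(S, N) = 24*S
(-48365 + 16922)*(z(-29, -13) + c) = (-48365 + 16922)*(24*(-29) - 14044) = -31443*(-696 - 14044) = -31443*(-14740) = 463469820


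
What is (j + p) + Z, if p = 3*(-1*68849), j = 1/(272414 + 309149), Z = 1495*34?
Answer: -90559245670/581563 ≈ -1.5572e+5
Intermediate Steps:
Z = 50830
j = 1/581563 ≈ 1.7195e-6
p = -206547 (p = 3*(-68849) = -206547)
(j + p) + Z = (1/581563 - 206547) + 50830 = -120120092960/581563 + 50830 = -90559245670/581563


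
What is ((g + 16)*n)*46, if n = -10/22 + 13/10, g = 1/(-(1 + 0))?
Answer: 6417/11 ≈ 583.36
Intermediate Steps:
g = -1 (g = 1/(-1*1) = 1/(-1) = -1)
n = 93/110 (n = -10*1/22 + 13*(⅒) = -5/11 + 13/10 = 93/110 ≈ 0.84545)
((g + 16)*n)*46 = ((-1 + 16)*(93/110))*46 = (15*(93/110))*46 = (279/22)*46 = 6417/11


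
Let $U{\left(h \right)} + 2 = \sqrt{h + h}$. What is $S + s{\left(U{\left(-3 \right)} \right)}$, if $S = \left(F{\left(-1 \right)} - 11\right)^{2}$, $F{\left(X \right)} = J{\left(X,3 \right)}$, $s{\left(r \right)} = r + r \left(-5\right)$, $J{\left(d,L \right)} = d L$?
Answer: $204 - 4 i \sqrt{6} \approx 204.0 - 9.798 i$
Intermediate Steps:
$U{\left(h \right)} = -2 + \sqrt{2} \sqrt{h}$ ($U{\left(h \right)} = -2 + \sqrt{h + h} = -2 + \sqrt{2 h} = -2 + \sqrt{2} \sqrt{h}$)
$J{\left(d,L \right)} = L d$
$s{\left(r \right)} = - 4 r$ ($s{\left(r \right)} = r - 5 r = - 4 r$)
$F{\left(X \right)} = 3 X$
$S = 196$ ($S = \left(3 \left(-1\right) - 11\right)^{2} = \left(-3 - 11\right)^{2} = \left(-14\right)^{2} = 196$)
$S + s{\left(U{\left(-3 \right)} \right)} = 196 - 4 \left(-2 + \sqrt{2} \sqrt{-3}\right) = 196 - 4 \left(-2 + \sqrt{2} i \sqrt{3}\right) = 196 - 4 \left(-2 + i \sqrt{6}\right) = 196 + \left(8 - 4 i \sqrt{6}\right) = 204 - 4 i \sqrt{6}$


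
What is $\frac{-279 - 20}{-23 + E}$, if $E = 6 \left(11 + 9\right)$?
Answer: $- \frac{299}{97} \approx -3.0825$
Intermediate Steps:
$E = 120$ ($E = 6 \cdot 20 = 120$)
$\frac{-279 - 20}{-23 + E} = \frac{-279 - 20}{-23 + 120} = - \frac{299}{97}$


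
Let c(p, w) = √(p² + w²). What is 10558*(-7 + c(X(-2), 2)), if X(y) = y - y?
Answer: -52790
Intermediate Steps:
X(y) = 0
10558*(-7 + c(X(-2), 2)) = 10558*(-7 + √(0² + 2²)) = 10558*(-7 + √(0 + 4)) = 10558*(-7 + √4) = 10558*(-7 + 2) = 10558*(-5) = -52790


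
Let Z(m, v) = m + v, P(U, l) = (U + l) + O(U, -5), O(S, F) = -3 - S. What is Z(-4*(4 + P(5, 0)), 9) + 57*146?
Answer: 8327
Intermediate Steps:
P(U, l) = -3 + l (P(U, l) = (U + l) + (-3 - U) = -3 + l)
Z(-4*(4 + P(5, 0)), 9) + 57*146 = (-4*(4 + (-3 + 0)) + 9) + 57*146 = (-4*(4 - 3) + 9) + 8322 = (-4*1 + 9) + 8322 = (-4 + 9) + 8322 = 5 + 8322 = 8327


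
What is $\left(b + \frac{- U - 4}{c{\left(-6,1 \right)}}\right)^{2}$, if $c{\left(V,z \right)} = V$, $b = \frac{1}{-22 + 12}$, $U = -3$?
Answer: $\frac{1}{225} \approx 0.0044444$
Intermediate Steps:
$b = - \frac{1}{10}$ ($b = \frac{1}{-10} = - \frac{1}{10} \approx -0.1$)
$\left(b + \frac{- U - 4}{c{\left(-6,1 \right)}}\right)^{2} = \left(- \frac{1}{10} + \frac{\left(-1\right) \left(-3\right) - 4}{-6}\right)^{2} = \left(- \frac{1}{10} + \left(3 - 4\right) \left(- \frac{1}{6}\right)\right)^{2} = \left(- \frac{1}{10} - - \frac{1}{6}\right)^{2} = \left(- \frac{1}{10} + \frac{1}{6}\right)^{2} = \left(\frac{1}{15}\right)^{2} = \frac{1}{225}$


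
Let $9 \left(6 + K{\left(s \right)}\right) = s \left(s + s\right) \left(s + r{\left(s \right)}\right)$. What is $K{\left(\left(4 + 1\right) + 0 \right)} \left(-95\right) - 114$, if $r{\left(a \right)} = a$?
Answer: $- \frac{43396}{9} \approx -4821.8$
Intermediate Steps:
$K{\left(s \right)} = -6 + \frac{4 s^{3}}{9}$ ($K{\left(s \right)} = -6 + \frac{s \left(s + s\right) \left(s + s\right)}{9} = -6 + \frac{s 2 s 2 s}{9} = -6 + \frac{2 s^{2} \cdot 2 s}{9} = -6 + \frac{4 s^{3}}{9}$)
$K{\left(\left(4 + 1\right) + 0 \right)} \left(-95\right) - 114 = \left(-6 + \frac{4 \left(\left(4 + 1\right) + 0\right)^{3}}{9}\right) \left(-95\right) - 114 = \left(-6 + \frac{4 \left(5 + 0\right)^{3}}{9}\right) \left(-95\right) - 114 = \left(-6 + \frac{4 \cdot 5^{3}}{9}\right) \left(-95\right) - 114 = \left(-6 + \frac{4}{9} \cdot 125\right) \left(-95\right) - 114 = \left(-6 + \frac{500}{9}\right) \left(-95\right) - 114 = \frac{446}{9} \left(-95\right) - 114 = - \frac{42370}{9} - 114 = - \frac{43396}{9}$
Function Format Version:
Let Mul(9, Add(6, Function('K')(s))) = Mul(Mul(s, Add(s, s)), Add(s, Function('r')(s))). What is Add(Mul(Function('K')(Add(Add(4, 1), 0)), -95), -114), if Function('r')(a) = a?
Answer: Rational(-43396, 9) ≈ -4821.8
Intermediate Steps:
Function('K')(s) = Add(-6, Mul(Rational(4, 9), Pow(s, 3))) (Function('K')(s) = Add(-6, Mul(Rational(1, 9), Mul(Mul(s, Add(s, s)), Add(s, s)))) = Add(-6, Mul(Rational(1, 9), Mul(Mul(s, Mul(2, s)), Mul(2, s)))) = Add(-6, Mul(Rational(1, 9), Mul(Mul(2, Pow(s, 2)), Mul(2, s)))) = Add(-6, Mul(Rational(1, 9), Mul(4, Pow(s, 3)))) = Add(-6, Mul(Rational(4, 9), Pow(s, 3))))
Add(Mul(Function('K')(Add(Add(4, 1), 0)), -95), -114) = Add(Mul(Add(-6, Mul(Rational(4, 9), Pow(Add(Add(4, 1), 0), 3))), -95), -114) = Add(Mul(Add(-6, Mul(Rational(4, 9), Pow(Add(5, 0), 3))), -95), -114) = Add(Mul(Add(-6, Mul(Rational(4, 9), Pow(5, 3))), -95), -114) = Add(Mul(Add(-6, Mul(Rational(4, 9), 125)), -95), -114) = Add(Mul(Add(-6, Rational(500, 9)), -95), -114) = Add(Mul(Rational(446, 9), -95), -114) = Add(Rational(-42370, 9), -114) = Rational(-43396, 9)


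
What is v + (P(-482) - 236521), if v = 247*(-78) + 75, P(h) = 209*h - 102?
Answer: -356552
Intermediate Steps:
P(h) = -102 + 209*h
v = -19191 (v = -19266 + 75 = -19191)
v + (P(-482) - 236521) = -19191 + ((-102 + 209*(-482)) - 236521) = -19191 + ((-102 - 100738) - 236521) = -19191 + (-100840 - 236521) = -19191 - 337361 = -356552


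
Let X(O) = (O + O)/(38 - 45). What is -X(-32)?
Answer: -64/7 ≈ -9.1429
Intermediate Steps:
X(O) = -2*O/7 (X(O) = (2*O)/(-7) = (2*O)*(-⅐) = -2*O/7)
-X(-32) = -(-2)*(-32)/7 = -1*64/7 = -64/7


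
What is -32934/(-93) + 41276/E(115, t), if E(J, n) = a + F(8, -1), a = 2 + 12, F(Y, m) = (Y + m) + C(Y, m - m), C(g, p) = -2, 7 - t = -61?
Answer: 1488138/589 ≈ 2526.6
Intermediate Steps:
t = 68 (t = 7 - 1*(-61) = 7 + 61 = 68)
F(Y, m) = -2 + Y + m (F(Y, m) = (Y + m) - 2 = -2 + Y + m)
a = 14
E(J, n) = 19 (E(J, n) = 14 + (-2 + 8 - 1) = 14 + 5 = 19)
-32934/(-93) + 41276/E(115, t) = -32934/(-93) + 41276/19 = -32934*(-1/93) + 41276*(1/19) = 10978/31 + 41276/19 = 1488138/589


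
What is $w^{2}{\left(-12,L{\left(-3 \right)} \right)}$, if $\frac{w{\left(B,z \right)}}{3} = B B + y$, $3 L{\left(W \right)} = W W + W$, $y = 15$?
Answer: $227529$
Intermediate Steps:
$L{\left(W \right)} = \frac{W}{3} + \frac{W^{2}}{3}$ ($L{\left(W \right)} = \frac{W W + W}{3} = \frac{W^{2} + W}{3} = \frac{W + W^{2}}{3} = \frac{W}{3} + \frac{W^{2}}{3}$)
$w{\left(B,z \right)} = 45 + 3 B^{2}$ ($w{\left(B,z \right)} = 3 \left(B B + 15\right) = 3 \left(B^{2} + 15\right) = 3 \left(15 + B^{2}\right) = 45 + 3 B^{2}$)
$w^{2}{\left(-12,L{\left(-3 \right)} \right)} = \left(45 + 3 \left(-12\right)^{2}\right)^{2} = \left(45 + 3 \cdot 144\right)^{2} = \left(45 + 432\right)^{2} = 477^{2} = 227529$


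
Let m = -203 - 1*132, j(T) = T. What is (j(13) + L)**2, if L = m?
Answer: 103684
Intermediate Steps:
m = -335 (m = -203 - 132 = -335)
L = -335
(j(13) + L)**2 = (13 - 335)**2 = (-322)**2 = 103684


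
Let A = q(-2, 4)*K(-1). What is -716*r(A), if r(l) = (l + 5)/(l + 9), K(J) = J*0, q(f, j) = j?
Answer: -3580/9 ≈ -397.78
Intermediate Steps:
K(J) = 0
A = 0 (A = 4*0 = 0)
r(l) = (5 + l)/(9 + l)
-716*r(A) = -716*(5 + 0)/(9 + 0) = -716*5/9 = -3580/9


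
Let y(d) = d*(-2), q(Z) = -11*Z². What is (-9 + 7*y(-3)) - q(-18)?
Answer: 3597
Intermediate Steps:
y(d) = -2*d
(-9 + 7*y(-3)) - q(-18) = (-9 + 7*(-2*(-3))) - (-11)*(-18)² = (-9 + 7*6) - (-11)*324 = (-9 + 42) - 1*(-3564) = 33 + 3564 = 3597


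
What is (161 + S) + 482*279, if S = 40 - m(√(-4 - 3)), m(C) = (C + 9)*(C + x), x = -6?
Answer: 134740 - 3*I*√7 ≈ 1.3474e+5 - 7.9373*I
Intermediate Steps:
m(C) = (-6 + C)*(9 + C) (m(C) = (C + 9)*(C - 6) = (9 + C)*(-6 + C) = (-6 + C)*(9 + C))
S = 101 - 3*I*√7 (S = 40 - (-54 + (√(-4 - 3))² + 3*√(-4 - 3)) = 40 - (-54 + (√(-7))² + 3*√(-7)) = 40 - (-54 + (I*√7)² + 3*(I*√7)) = 40 - (-54 - 7 + 3*I*√7) = 40 - (-61 + 3*I*√7) = 40 + (61 - 3*I*√7) = 101 - 3*I*√7 ≈ 101.0 - 7.9373*I)
(161 + S) + 482*279 = (161 + (101 - 3*I*√7)) + 482*279 = (262 - 3*I*√7) + 134478 = 134740 - 3*I*√7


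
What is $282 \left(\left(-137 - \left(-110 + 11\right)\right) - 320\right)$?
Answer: $-100956$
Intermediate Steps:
$282 \left(\left(-137 - \left(-110 + 11\right)\right) - 320\right) = 282 \left(\left(-137 - -99\right) - 320\right) = 282 \left(\left(-137 + 99\right) - 320\right) = 282 \left(-38 - 320\right) = 282 \left(-358\right) = -100956$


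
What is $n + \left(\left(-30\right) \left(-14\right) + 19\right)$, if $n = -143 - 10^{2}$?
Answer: $196$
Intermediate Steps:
$n = -243$ ($n = -143 - 100 = -243$)
$n + \left(\left(-30\right) \left(-14\right) + 19\right) = -243 + \left(\left(-30\right) \left(-14\right) + 19\right) = -243 + \left(420 + 19\right) = -243 + 439 = 196$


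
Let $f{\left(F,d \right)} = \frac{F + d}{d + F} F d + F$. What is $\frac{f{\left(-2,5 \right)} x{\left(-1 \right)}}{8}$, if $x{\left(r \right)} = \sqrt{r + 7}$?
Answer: $- \frac{3 \sqrt{6}}{2} \approx -3.6742$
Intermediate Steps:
$x{\left(r \right)} = \sqrt{7 + r}$
$f{\left(F,d \right)} = F + F d$ ($f{\left(F,d \right)} = \frac{F + d}{F + d} F d + F = 1 F d + F = F d + F = F + F d$)
$\frac{f{\left(-2,5 \right)} x{\left(-1 \right)}}{8} = \frac{- 2 \left(1 + 5\right) \sqrt{7 - 1}}{8} = \left(-2\right) 6 \sqrt{6} \cdot \frac{1}{8} = - 12 \sqrt{6} \cdot \frac{1}{8} = - \frac{3 \sqrt{6}}{2}$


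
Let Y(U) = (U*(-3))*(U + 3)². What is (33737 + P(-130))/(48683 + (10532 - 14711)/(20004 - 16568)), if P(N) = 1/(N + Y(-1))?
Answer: 6839297870/9868965931 ≈ 0.69301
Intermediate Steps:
Y(U) = -3*U*(3 + U)² (Y(U) = (-3*U)*(3 + U)² = -3*U*(3 + U)²)
P(N) = 1/(12 + N) (P(N) = 1/(N - 3*(-1)*(3 - 1)²) = 1/(N - 3*(-1)*2²) = 1/(N - 3*(-1)*4) = 1/(N + 12) = 1/(12 + N))
(33737 + P(-130))/(48683 + (10532 - 14711)/(20004 - 16568)) = (33737 + 1/(12 - 130))/(48683 + (10532 - 14711)/(20004 - 16568)) = (33737 + 1/(-118))/(48683 - 4179/3436) = (33737 - 1/118)/(48683 - 4179*1/3436) = 3980965/(118*(48683 - 4179/3436)) = 3980965/(118*(167270609/3436)) = (3980965/118)*(3436/167270609) = 6839297870/9868965931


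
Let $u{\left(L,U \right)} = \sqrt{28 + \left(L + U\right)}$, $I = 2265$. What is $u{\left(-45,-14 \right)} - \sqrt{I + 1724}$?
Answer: $- \sqrt{3989} + i \sqrt{31} \approx -63.159 + 5.5678 i$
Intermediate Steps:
$u{\left(L,U \right)} = \sqrt{28 + L + U}$
$u{\left(-45,-14 \right)} - \sqrt{I + 1724} = \sqrt{28 - 45 - 14} - \sqrt{2265 + 1724} = \sqrt{-31} - \sqrt{3989} = i \sqrt{31} - \sqrt{3989} = - \sqrt{3989} + i \sqrt{31}$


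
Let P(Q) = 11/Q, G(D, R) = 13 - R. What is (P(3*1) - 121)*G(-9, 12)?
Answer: -352/3 ≈ -117.33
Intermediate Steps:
(P(3*1) - 121)*G(-9, 12) = (11/((3*1)) - 121)*(13 - 1*12) = (11/3 - 121)*(13 - 12) = (11*(1/3) - 121)*1 = (11/3 - 121)*1 = -352/3*1 = -352/3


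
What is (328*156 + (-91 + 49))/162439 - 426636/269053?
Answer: -55546721526/43704700267 ≈ -1.2710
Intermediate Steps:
(328*156 + (-91 + 49))/162439 - 426636/269053 = (51168 - 42)*(1/162439) - 426636*1/269053 = 51126*(1/162439) - 426636/269053 = 51126/162439 - 426636/269053 = -55546721526/43704700267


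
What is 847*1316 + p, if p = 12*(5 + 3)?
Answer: 1114748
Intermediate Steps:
p = 96 (p = 12*8 = 96)
847*1316 + p = 847*1316 + 96 = 1114652 + 96 = 1114748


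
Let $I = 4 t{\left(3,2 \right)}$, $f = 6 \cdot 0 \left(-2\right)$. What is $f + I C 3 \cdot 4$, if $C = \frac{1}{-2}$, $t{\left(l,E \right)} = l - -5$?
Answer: $-192$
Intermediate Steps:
$t{\left(l,E \right)} = 5 + l$ ($t{\left(l,E \right)} = l + 5 = 5 + l$)
$f = 0$ ($f = 0 \left(-2\right) = 0$)
$I = 32$ ($I = 4 \left(5 + 3\right) = 4 \cdot 8 = 32$)
$C = - \frac{1}{2} \approx -0.5$
$f + I C 3 \cdot 4 = 0 + 32 \left(- \frac{1}{2}\right) 3 \cdot 4 = 0 + 32 \left(\left(- \frac{3}{2}\right) 4\right) = 0 + 32 \left(-6\right) = 0 - 192 = -192$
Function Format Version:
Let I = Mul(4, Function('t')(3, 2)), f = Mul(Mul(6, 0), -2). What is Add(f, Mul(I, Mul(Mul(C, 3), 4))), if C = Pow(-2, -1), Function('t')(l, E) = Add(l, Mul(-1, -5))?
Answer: -192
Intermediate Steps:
Function('t')(l, E) = Add(5, l) (Function('t')(l, E) = Add(l, 5) = Add(5, l))
f = 0 (f = Mul(0, -2) = 0)
I = 32 (I = Mul(4, Add(5, 3)) = Mul(4, 8) = 32)
C = Rational(-1, 2) ≈ -0.50000
Add(f, Mul(I, Mul(Mul(C, 3), 4))) = Add(0, Mul(32, Mul(Mul(Rational(-1, 2), 3), 4))) = Add(0, Mul(32, Mul(Rational(-3, 2), 4))) = Add(0, Mul(32, -6)) = Add(0, -192) = -192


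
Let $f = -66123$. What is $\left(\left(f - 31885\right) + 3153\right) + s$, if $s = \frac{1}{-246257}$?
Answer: $- \frac{23358707736}{246257} \approx -94855.0$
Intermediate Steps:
$s = - \frac{1}{246257} \approx -4.0608 \cdot 10^{-6}$
$\left(\left(f - 31885\right) + 3153\right) + s = \left(\left(-66123 - 31885\right) + 3153\right) - \frac{1}{246257} = \left(-98008 + 3153\right) - \frac{1}{246257} = -94855 - \frac{1}{246257} = - \frac{23358707736}{246257}$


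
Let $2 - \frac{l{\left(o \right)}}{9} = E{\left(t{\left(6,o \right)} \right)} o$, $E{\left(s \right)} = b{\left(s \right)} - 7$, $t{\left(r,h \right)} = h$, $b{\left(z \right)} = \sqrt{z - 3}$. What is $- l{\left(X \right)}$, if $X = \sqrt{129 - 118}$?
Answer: $-18 + 9 \sqrt{11} \left(-7 + \sqrt{-3 + \sqrt{11}}\right) \approx -210.15$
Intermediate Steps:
$b{\left(z \right)} = \sqrt{-3 + z}$
$E{\left(s \right)} = -7 + \sqrt{-3 + s}$ ($E{\left(s \right)} = \sqrt{-3 + s} - 7 = -7 + \sqrt{-3 + s}$)
$X = \sqrt{11} \approx 3.3166$
$l{\left(o \right)} = 18 - 9 o \left(-7 + \sqrt{-3 + o}\right)$ ($l{\left(o \right)} = 18 - 9 \left(-7 + \sqrt{-3 + o}\right) o = 18 - 9 o \left(-7 + \sqrt{-3 + o}\right)$)
$- l{\left(X \right)} = - (18 - 9 \sqrt{11} \left(-7 + \sqrt{-3 + \sqrt{11}}\right)) = -18 + 9 \sqrt{11} \left(-7 + \sqrt{-3 + \sqrt{11}}\right)$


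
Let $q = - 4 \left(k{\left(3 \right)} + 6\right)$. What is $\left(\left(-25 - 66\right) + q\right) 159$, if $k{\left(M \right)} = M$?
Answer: $-20193$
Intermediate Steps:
$q = -36$ ($q = - 4 \left(3 + 6\right) = \left(-4\right) 9 = -36$)
$\left(\left(-25 - 66\right) + q\right) 159 = \left(\left(-25 - 66\right) - 36\right) 159 = \left(-91 - 36\right) 159 = \left(-127\right) 159 = -20193$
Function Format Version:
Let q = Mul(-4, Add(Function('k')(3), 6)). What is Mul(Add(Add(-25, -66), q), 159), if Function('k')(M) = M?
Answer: -20193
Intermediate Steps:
q = -36 (q = Mul(-4, Add(3, 6)) = Mul(-4, 9) = -36)
Mul(Add(Add(-25, -66), q), 159) = Mul(Add(Add(-25, -66), -36), 159) = Mul(Add(-91, -36), 159) = Mul(-127, 159) = -20193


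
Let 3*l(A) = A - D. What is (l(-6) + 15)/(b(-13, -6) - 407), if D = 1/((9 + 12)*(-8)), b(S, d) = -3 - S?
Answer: -6553/200088 ≈ -0.032751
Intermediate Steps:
D = -1/168 (D = -⅛/21 = (1/21)*(-⅛) = -1/168 ≈ -0.0059524)
l(A) = 1/504 + A/3 (l(A) = (A - 1*(-1/168))/3 = (A + 1/168)/3 = (1/168 + A)/3 = 1/504 + A/3)
(l(-6) + 15)/(b(-13, -6) - 407) = ((1/504 + (⅓)*(-6)) + 15)/((-3 - 1*(-13)) - 407) = ((1/504 - 2) + 15)/((-3 + 13) - 407) = (-1007/504 + 15)/(10 - 407) = (6553/504)/(-397) = (6553/504)*(-1/397) = -6553/200088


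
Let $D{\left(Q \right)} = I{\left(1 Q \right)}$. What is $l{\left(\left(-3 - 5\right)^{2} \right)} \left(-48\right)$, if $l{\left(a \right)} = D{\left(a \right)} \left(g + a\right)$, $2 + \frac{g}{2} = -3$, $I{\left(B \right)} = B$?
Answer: $-165888$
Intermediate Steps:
$g = -10$ ($g = -4 + 2 \left(-3\right) = -4 - 6 = -10$)
$D{\left(Q \right)} = Q$ ($D{\left(Q \right)} = 1 Q = Q$)
$l{\left(a \right)} = a \left(-10 + a\right)$
$l{\left(\left(-3 - 5\right)^{2} \right)} \left(-48\right) = \left(-3 - 5\right)^{2} \left(-10 + \left(-3 - 5\right)^{2}\right) \left(-48\right) = \left(-8\right)^{2} \left(-10 + \left(-8\right)^{2}\right) \left(-48\right) = 64 \left(-10 + 64\right) \left(-48\right) = 64 \cdot 54 \left(-48\right) = 3456 \left(-48\right) = -165888$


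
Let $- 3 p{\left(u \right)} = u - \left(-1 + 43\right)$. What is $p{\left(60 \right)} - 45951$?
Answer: $-45957$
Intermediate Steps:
$p{\left(u \right)} = 14 - \frac{u}{3}$ ($p{\left(u \right)} = - \frac{u - \left(-1 + 43\right)}{3} = - \frac{u - 42}{3} = - \frac{-42 + u}{3} = 14 - \frac{u}{3}$)
$p{\left(60 \right)} - 45951 = \left(14 - 20\right) - 45951 = -6 - 45951 = -45957$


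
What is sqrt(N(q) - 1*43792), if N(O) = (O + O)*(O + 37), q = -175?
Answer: 14*sqrt(23) ≈ 67.142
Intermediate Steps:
N(O) = 2*O*(37 + O) (N(O) = (2*O)*(37 + O) = 2*O*(37 + O))
sqrt(N(q) - 1*43792) = sqrt(2*(-175)*(37 - 175) - 1*43792) = sqrt(2*(-175)*(-138) - 43792) = sqrt(48300 - 43792) = sqrt(4508) = 14*sqrt(23)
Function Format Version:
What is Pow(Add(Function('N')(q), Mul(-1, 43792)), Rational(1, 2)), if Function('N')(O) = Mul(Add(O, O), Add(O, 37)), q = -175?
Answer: Mul(14, Pow(23, Rational(1, 2))) ≈ 67.142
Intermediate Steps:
Function('N')(O) = Mul(2, O, Add(37, O)) (Function('N')(O) = Mul(Mul(2, O), Add(37, O)) = Mul(2, O, Add(37, O)))
Pow(Add(Function('N')(q), Mul(-1, 43792)), Rational(1, 2)) = Pow(Add(Mul(2, -175, Add(37, -175)), Mul(-1, 43792)), Rational(1, 2)) = Pow(Add(Mul(2, -175, -138), -43792), Rational(1, 2)) = Pow(Add(48300, -43792), Rational(1, 2)) = Pow(4508, Rational(1, 2)) = Mul(14, Pow(23, Rational(1, 2)))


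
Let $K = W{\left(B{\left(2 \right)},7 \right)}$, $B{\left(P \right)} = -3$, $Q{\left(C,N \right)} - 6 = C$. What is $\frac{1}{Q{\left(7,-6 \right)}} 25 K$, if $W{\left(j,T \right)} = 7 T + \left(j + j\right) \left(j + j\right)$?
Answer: $\frac{2125}{13} \approx 163.46$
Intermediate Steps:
$Q{\left(C,N \right)} = 6 + C$
$W{\left(j,T \right)} = 4 j^{2} + 7 T$ ($W{\left(j,T \right)} = 7 T + 2 j 2 j = 7 T + 4 j^{2} = 4 j^{2} + 7 T$)
$K = 85$ ($K = 4 \left(-3\right)^{2} + 7 \cdot 7 = 4 \cdot 9 + 49 = 36 + 49 = 85$)
$\frac{1}{Q{\left(7,-6 \right)}} 25 K = \frac{1}{6 + 7} \cdot 25 \cdot 85 = \frac{1}{13} \cdot 25 \cdot 85 = \frac{25}{13} \cdot 85 = \frac{2125}{13}$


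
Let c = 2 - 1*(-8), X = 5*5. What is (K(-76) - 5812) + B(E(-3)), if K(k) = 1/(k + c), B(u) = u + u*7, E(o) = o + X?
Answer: -371977/66 ≈ -5636.0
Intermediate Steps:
X = 25
c = 10 (c = 2 + 8 = 10)
E(o) = 25 + o (E(o) = o + 25 = 25 + o)
B(u) = 8*u (B(u) = u + 7*u = 8*u)
K(k) = 1/(10 + k) (K(k) = 1/(k + 10) = 1/(10 + k))
(K(-76) - 5812) + B(E(-3)) = (1/(10 - 76) - 5812) + 8*(25 - 3) = (1/(-66) - 5812) + 8*22 = (-1/66 - 5812) + 176 = -383593/66 + 176 = -371977/66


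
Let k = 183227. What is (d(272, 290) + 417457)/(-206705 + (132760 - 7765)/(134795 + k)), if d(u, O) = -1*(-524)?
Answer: -132927153582/65736612515 ≈ -2.0221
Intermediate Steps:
d(u, O) = 524
(d(272, 290) + 417457)/(-206705 + (132760 - 7765)/(134795 + k)) = (524 + 417457)/(-206705 + (132760 - 7765)/(134795 + 183227)) = 417981/(-206705 + 124995/318022) = 417981/(-65736612515/318022) = 417981*(-318022/65736612515) = -132927153582/65736612515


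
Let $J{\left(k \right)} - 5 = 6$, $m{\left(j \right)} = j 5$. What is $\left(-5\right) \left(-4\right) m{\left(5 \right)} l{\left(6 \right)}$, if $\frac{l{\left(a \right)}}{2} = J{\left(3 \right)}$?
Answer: $11000$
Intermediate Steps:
$m{\left(j \right)} = 5 j$
$J{\left(k \right)} = 11$ ($J{\left(k \right)} = 5 + 6 = 11$)
$l{\left(a \right)} = 22$ ($l{\left(a \right)} = 2 \cdot 11 = 22$)
$\left(-5\right) \left(-4\right) m{\left(5 \right)} l{\left(6 \right)} = \left(-5\right) \left(-4\right) 5 \cdot 5 \cdot 22 = 20 \cdot 25 \cdot 22 = 500 \cdot 22 = 11000$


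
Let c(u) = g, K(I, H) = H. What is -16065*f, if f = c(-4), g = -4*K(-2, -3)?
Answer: -192780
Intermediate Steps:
g = 12 (g = -4*(-3) = 12)
c(u) = 12
f = 12
-16065*f = -16065*12 = -192780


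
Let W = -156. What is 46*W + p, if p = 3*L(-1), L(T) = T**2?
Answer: -7173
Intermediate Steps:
p = 3 (p = 3*(-1)**2 = 3*1 = 3)
46*W + p = 46*(-156) + 3 = -7176 + 3 = -7173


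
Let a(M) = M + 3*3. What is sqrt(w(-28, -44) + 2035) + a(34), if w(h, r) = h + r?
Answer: 43 + sqrt(1963) ≈ 87.306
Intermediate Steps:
a(M) = 9 + M (a(M) = M + 9 = 9 + M)
sqrt(w(-28, -44) + 2035) + a(34) = sqrt((-28 - 44) + 2035) + (9 + 34) = sqrt(-72 + 2035) + 43 = sqrt(1963) + 43 = 43 + sqrt(1963)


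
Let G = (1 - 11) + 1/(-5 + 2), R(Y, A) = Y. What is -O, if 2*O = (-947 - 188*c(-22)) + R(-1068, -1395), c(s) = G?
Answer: 217/6 ≈ 36.167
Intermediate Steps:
G = -31/3 (G = -10 + 1/(-3) = -10 - ⅓ = -31/3 ≈ -10.333)
c(s) = -31/3
O = -217/6 (O = ((-947 - 188*(-31/3)) - 1068)/2 = ((-947 + 5828/3) - 1068)/2 = (2987/3 - 1068)/2 = (½)*(-217/3) = -217/6 ≈ -36.167)
-O = -1*(-217/6) = 217/6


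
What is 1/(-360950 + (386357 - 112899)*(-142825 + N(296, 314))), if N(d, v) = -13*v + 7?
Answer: -1/40171341150 ≈ -2.4893e-11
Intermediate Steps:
N(d, v) = 7 - 13*v
1/(-360950 + (386357 - 112899)*(-142825 + N(296, 314))) = 1/(-360950 + (386357 - 112899)*(-142825 + (7 - 13*314))) = 1/(-360950 + 273458*(-142825 + (7 - 4082))) = 1/(-360950 + 273458*(-142825 - 4075)) = 1/(-360950 + 273458*(-146900)) = 1/(-360950 - 40170980200) = 1/(-40171341150) = -1/40171341150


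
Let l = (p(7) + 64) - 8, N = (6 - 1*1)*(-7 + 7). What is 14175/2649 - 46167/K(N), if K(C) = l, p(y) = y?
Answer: -13489262/18543 ≈ -727.46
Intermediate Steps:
N = 0 (N = (6 - 1)*0 = 5*0 = 0)
l = 63 (l = (7 + 64) - 8 = 71 - 8 = 63)
K(C) = 63
14175/2649 - 46167/K(N) = 14175/2649 - 46167/63 = 14175*(1/2649) - 46167*1/63 = 4725/883 - 15389/21 = -13489262/18543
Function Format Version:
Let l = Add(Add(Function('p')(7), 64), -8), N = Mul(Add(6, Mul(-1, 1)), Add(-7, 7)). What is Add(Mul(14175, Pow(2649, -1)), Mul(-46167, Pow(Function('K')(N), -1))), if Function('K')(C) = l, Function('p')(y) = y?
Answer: Rational(-13489262, 18543) ≈ -727.46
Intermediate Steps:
N = 0 (N = Mul(Add(6, -1), 0) = Mul(5, 0) = 0)
l = 63 (l = Add(Add(7, 64), -8) = Add(71, -8) = 63)
Function('K')(C) = 63
Add(Mul(14175, Pow(2649, -1)), Mul(-46167, Pow(Function('K')(N), -1))) = Add(Mul(14175, Pow(2649, -1)), Mul(-46167, Pow(63, -1))) = Add(Mul(14175, Rational(1, 2649)), Mul(-46167, Rational(1, 63))) = Add(Rational(4725, 883), Rational(-15389, 21)) = Rational(-13489262, 18543)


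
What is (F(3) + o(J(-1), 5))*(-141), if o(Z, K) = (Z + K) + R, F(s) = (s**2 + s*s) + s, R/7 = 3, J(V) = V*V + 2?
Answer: -7050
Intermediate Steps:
J(V) = 2 + V**2 (J(V) = V**2 + 2 = 2 + V**2)
R = 21 (R = 7*3 = 21)
F(s) = s + 2*s**2 (F(s) = (s**2 + s**2) + s = 2*s**2 + s = s + 2*s**2)
o(Z, K) = 21 + K + Z (o(Z, K) = (Z + K) + 21 = (K + Z) + 21 = 21 + K + Z)
(F(3) + o(J(-1), 5))*(-141) = (3*(1 + 2*3) + (21 + 5 + (2 + (-1)**2)))*(-141) = (3*(1 + 6) + (21 + 5 + (2 + 1)))*(-141) = (3*7 + (21 + 5 + 3))*(-141) = (21 + 29)*(-141) = 50*(-141) = -7050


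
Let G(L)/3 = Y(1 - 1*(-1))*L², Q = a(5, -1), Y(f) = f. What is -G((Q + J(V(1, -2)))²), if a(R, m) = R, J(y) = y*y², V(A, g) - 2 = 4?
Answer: -14312659686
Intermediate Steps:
V(A, g) = 6 (V(A, g) = 2 + 4 = 6)
J(y) = y³
Q = 5
G(L) = 6*L² (G(L) = 3*((1 - 1*(-1))*L²) = 3*((1 + 1)*L²) = 3*(2*L²) = 6*L²)
-G((Q + J(V(1, -2)))²) = -6*((5 + 6³)²)² = -6*((5 + 216)²)² = -6*(221²)² = -6*48841² = -6*2385443281 = -1*14312659686 = -14312659686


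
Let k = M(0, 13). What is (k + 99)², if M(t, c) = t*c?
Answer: 9801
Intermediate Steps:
M(t, c) = c*t
k = 0 (k = 13*0 = 0)
(k + 99)² = (0 + 99)² = 99² = 9801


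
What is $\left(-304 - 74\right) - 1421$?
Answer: $-1799$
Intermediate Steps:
$\left(-304 - 74\right) - 1421 = -378 - 1421 = -1799$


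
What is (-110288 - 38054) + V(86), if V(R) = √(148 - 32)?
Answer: -148342 + 2*√29 ≈ -1.4833e+5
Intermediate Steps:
V(R) = 2*√29 (V(R) = √116 = 2*√29)
(-110288 - 38054) + V(86) = (-110288 - 38054) + 2*√29 = -148342 + 2*√29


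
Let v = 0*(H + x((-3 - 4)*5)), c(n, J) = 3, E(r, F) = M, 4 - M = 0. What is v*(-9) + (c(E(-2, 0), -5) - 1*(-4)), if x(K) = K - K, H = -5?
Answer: 7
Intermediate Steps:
M = 4 (M = 4 - 1*0 = 4 + 0 = 4)
E(r, F) = 4
x(K) = 0
v = 0 (v = 0*(-5 + 0) = 0*(-5) = 0)
v*(-9) + (c(E(-2, 0), -5) - 1*(-4)) = 0*(-9) + (3 - 1*(-4)) = 0 + (3 + 4) = 0 + 7 = 7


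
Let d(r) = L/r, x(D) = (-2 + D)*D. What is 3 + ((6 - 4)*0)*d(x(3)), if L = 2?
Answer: 3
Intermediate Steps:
x(D) = D*(-2 + D)
d(r) = 2/r
3 + ((6 - 4)*0)*d(x(3)) = 3 + ((6 - 4)*0)*(2/((3*(-2 + 3)))) = 3 + (2*0)*(2/((3*1))) = 3 + 0*(2/3) = 3 + 0*(2*(⅓)) = 3 + 0*(⅔) = 3 + 0 = 3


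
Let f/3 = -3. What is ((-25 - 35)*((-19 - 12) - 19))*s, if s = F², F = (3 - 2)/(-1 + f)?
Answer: 30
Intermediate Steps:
f = -9 (f = 3*(-3) = -9)
F = -⅒ (F = (3 - 2)/(-1 - 9) = 1/(-10) = 1*(-⅒) = -⅒ ≈ -0.10000)
s = 1/100 (s = (-⅒)² = 1/100 ≈ 0.010000)
((-25 - 35)*((-19 - 12) - 19))*s = ((-25 - 35)*((-19 - 12) - 19))*(1/100) = -60*(-31 - 19)*(1/100) = -60*(-50)*(1/100) = 3000*(1/100) = 30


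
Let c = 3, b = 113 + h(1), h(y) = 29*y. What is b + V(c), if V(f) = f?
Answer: 145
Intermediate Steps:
b = 142 (b = 113 + 29*1 = 113 + 29 = 142)
b + V(c) = 142 + 3 = 145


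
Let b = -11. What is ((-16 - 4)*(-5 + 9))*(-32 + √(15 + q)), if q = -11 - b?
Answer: 2560 - 80*√15 ≈ 2250.2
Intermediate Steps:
q = 0 (q = -11 - 1*(-11) = -11 + 11 = 0)
((-16 - 4)*(-5 + 9))*(-32 + √(15 + q)) = ((-16 - 4)*(-5 + 9))*(-32 + √(15 + 0)) = (-20*4)*(-32 + √15) = -80*(-32 + √15) = 2560 - 80*√15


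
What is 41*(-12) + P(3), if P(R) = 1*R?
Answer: -489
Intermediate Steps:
P(R) = R
41*(-12) + P(3) = 41*(-12) + 3 = -492 + 3 = -489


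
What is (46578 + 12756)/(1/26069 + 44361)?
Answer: 773389023/578223455 ≈ 1.3375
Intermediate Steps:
(46578 + 12756)/(1/26069 + 44361) = 59334/(1/26069 + 44361) = 59334/(1156446910/26069) = 59334*(26069/1156446910) = 773389023/578223455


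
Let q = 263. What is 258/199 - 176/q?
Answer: 32830/52337 ≈ 0.62728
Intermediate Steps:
258/199 - 176/q = 258/199 - 176/263 = 32830/52337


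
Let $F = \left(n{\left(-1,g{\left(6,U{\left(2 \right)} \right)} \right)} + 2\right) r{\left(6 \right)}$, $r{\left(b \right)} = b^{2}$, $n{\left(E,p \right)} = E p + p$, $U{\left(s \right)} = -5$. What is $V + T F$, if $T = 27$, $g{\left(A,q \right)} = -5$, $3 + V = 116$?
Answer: $2057$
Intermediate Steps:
$V = 113$ ($V = -3 + 116 = 113$)
$n{\left(E,p \right)} = p + E p$
$F = 72$ ($F = \left(- 5 \left(1 - 1\right) + 2\right) 6^{2} = \left(\left(-5\right) 0 + 2\right) 36 = \left(0 + 2\right) 36 = 2 \cdot 36 = 72$)
$V + T F = 113 + 27 \cdot 72 = 113 + 1944 = 2057$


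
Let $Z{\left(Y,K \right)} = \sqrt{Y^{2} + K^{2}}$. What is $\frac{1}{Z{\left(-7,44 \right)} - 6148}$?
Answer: $- \frac{6148}{37795919} - \frac{\sqrt{1985}}{37795919} \approx -0.00016384$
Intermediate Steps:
$Z{\left(Y,K \right)} = \sqrt{K^{2} + Y^{2}}$
$\frac{1}{Z{\left(-7,44 \right)} - 6148} = \frac{1}{\sqrt{44^{2} + \left(-7\right)^{2}} - 6148} = \frac{1}{\sqrt{1936 + 49} - 6148} = \frac{1}{\sqrt{1985} - 6148} = \frac{1}{-6148 + \sqrt{1985}}$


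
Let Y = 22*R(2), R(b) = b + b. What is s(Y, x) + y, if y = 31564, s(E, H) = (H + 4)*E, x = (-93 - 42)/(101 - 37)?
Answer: 253843/8 ≈ 31730.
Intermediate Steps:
R(b) = 2*b
x = -135/64 ≈ -2.1094
Y = 88 (Y = 22*(2*2) = 22*4 = 88)
s(E, H) = E*(4 + H) (s(E, H) = (4 + H)*E = E*(4 + H))
s(Y, x) + y = 88*(4 - 135/64) + 31564 = 88*(121/64) + 31564 = 1331/8 + 31564 = 253843/8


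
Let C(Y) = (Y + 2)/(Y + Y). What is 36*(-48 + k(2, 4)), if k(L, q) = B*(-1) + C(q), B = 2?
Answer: -1773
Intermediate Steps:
C(Y) = (2 + Y)/(2*Y) (C(Y) = (2 + Y)/((2*Y)) = (2 + Y)*(1/(2*Y)) = (2 + Y)/(2*Y))
k(L, q) = -2 + (2 + q)/(2*q) (k(L, q) = 2*(-1) + (2 + q)/(2*q) = -2 + (2 + q)/(2*q))
36*(-48 + k(2, 4)) = 36*(-48 + (-3/2 + 1/4)) = 36*(-48 - 5/4) = 36*(-197/4) = -1773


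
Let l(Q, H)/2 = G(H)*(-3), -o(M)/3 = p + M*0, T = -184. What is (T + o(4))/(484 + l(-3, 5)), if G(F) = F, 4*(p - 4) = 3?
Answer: -793/1816 ≈ -0.43667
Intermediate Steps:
p = 19/4 (p = 4 + (¼)*3 = 4 + ¾ = 19/4 ≈ 4.7500)
o(M) = -57/4 (o(M) = -3*(19/4 + M*0) = -3*(19/4 + 0) = -3*19/4 = -57/4)
l(Q, H) = -6*H (l(Q, H) = 2*(H*(-3)) = 2*(-3*H) = -6*H)
(T + o(4))/(484 + l(-3, 5)) = (-184 - 57/4)/(484 - 6*5) = -793/(4*(484 - 30)) = -793/4/454 = -793/4*1/454 = -793/1816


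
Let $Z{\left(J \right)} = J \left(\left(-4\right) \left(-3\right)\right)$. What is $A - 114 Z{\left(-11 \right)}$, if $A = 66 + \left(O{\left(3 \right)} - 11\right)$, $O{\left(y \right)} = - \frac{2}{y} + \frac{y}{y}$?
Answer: $\frac{45310}{3} \approx 15103.0$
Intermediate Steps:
$Z{\left(J \right)} = 12 J$ ($Z{\left(J \right)} = J 12 = 12 J$)
$O{\left(y \right)} = 1 - \frac{2}{y}$ ($O{\left(y \right)} = - \frac{2}{y} + 1 = 1 - \frac{2}{y}$)
$A = \frac{166}{3}$ ($A = 66 - \left(11 - \frac{-2 + 3}{3}\right) = 66 + \left(\frac{1}{3} \cdot 1 - 11\right) = 66 + \left(\frac{1}{3} - 11\right) = 66 - \frac{32}{3} = \frac{166}{3} \approx 55.333$)
$A - 114 Z{\left(-11 \right)} = \frac{166}{3} - 114 \cdot 12 \left(-11\right) = \frac{166}{3} - -15048 = \frac{166}{3} + 15048 = \frac{45310}{3}$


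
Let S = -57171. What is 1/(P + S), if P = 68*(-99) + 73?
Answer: -1/63830 ≈ -1.5667e-5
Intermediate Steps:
P = -6659 (P = -6732 + 73 = -6659)
1/(P + S) = 1/(-6659 - 57171) = 1/(-63830) = -1/63830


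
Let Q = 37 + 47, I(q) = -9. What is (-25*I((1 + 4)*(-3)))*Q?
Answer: 18900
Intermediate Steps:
Q = 84
(-25*I((1 + 4)*(-3)))*Q = -25*(-9)*84 = 225*84 = 18900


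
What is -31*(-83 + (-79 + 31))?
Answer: 4061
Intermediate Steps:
-31*(-83 + (-79 + 31)) = -31*(-83 - 48) = -31*(-131) = 4061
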